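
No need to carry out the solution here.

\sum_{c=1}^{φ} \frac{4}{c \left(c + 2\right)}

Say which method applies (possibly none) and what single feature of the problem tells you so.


Method: telescoping — integer-spaced poles in \frac{4}{c \left(c + 2\right)} are the telescoping signature in disguise.


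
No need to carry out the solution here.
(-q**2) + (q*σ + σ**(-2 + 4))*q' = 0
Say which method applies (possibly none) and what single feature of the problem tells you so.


Best approach: the homogeneous substitution — scaling σ and q together leaves the slope fixed — it depends only on q/σ, so substitute the ratio. Suitably rearranged — at times with the variables' roles exchanged — this doubles as a Bernoulli equation; the homogeneous reading needs no such setup.


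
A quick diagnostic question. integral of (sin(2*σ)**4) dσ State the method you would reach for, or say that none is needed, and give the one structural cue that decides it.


Verdict: a trigonometric identity — reduce sin(2*σ)**4 with the power-reduction formula and the integral becomes first-degree trigonometry.


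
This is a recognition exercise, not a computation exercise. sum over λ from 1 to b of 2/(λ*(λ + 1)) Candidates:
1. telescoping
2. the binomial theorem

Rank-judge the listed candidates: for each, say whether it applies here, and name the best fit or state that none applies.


Technique: telescoping — split 2/(λ*(λ + 1)) by partial fractions and the pieces are one function at shifted arguments — interior terms cancel.
- telescoping: applies; the problem has the shape this method handles.
- the binomial theorem — there is no pair of bases whose matched powers would reassemble into a single binomial power.


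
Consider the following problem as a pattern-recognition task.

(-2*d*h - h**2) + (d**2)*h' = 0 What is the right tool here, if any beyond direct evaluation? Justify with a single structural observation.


Technique: the homogeneous substitution — the slope is degree-zero homogeneous: the ratio substitution v = h/d collapses it. This doubles as a Bernoulli equation in the unknown as written; the homogeneous route needs no setup at all.


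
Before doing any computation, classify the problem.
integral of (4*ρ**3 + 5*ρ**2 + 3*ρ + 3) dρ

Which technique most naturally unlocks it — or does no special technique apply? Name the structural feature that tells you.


Technique: no special technique — nothing composite, nothing rational, nothing trigonometric — each constant-multiple power of ρ integrates by the power rule alone.


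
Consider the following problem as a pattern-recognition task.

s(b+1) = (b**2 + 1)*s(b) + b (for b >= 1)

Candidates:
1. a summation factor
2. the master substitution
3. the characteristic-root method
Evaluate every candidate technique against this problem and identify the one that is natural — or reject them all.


Verdict: a summation factor — the coefficient b**2 + 1 drifts with the index, so no fixed root exists; normalizing by the cumulative product telescopes it.
- a summation factor — yes, a natural case for it.
- the master substitution: with no divided-index recursive call, reindexing by powers of a base buys nothing.
- the characteristic-root method — an index-dependent weight blocks the pure exponential ansatz.


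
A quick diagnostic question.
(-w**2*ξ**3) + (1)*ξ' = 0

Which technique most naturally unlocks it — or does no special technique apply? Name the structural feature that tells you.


Diagnosis: separation of variables — solved for the derivative, the right side splits multiplicatively into a function of each variable alone — divide and integrate each side.


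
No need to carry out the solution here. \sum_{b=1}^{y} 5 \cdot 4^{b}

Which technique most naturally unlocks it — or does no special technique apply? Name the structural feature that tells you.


Verdict: the geometric series formula — term-over-term division gives 4 every time — index-free ratio, geometric sum formula applies.


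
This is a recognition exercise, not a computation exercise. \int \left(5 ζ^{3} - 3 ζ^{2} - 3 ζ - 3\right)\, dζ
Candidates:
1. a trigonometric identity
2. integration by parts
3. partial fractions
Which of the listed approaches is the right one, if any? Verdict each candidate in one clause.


Technique: no special technique — every term is a constant multiple of a power of ζ; term-wise power-rule integration needs no preliminary transformation.
- a trigonometric identity — no sine or cosine appears, so there is nothing for a trigonometric identity to act on.
- integration by parts: splitting off a factor buys nothing — the integrand integrates directly without parts.
- partial fractions: the expression is not a ratio of polynomials that decomposes further.


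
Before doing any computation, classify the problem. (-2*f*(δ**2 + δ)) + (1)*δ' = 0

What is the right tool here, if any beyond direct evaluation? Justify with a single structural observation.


Best approach: separation of variables — separating collects all δ-dependence with the derivative and leaves all f-dependence opposite: variables separate. Rearranged, this also fits the Bernoulli template directly; separation reads the product structure as given.


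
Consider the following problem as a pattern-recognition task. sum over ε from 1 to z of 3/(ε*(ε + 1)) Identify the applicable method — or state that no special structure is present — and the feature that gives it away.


Verdict: telescoping — 3/(ε*(ε + 1)) is a collapsed telescope: expand it into simple fractions to see the cancellation.


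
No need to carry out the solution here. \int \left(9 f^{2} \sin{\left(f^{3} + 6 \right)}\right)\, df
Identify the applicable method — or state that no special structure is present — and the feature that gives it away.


Diagnosis: u-substitution — collected, the integrand has one factor that is, up to a constant, the derivative of an inner expression the rest depends on — substitute for that inner expression.


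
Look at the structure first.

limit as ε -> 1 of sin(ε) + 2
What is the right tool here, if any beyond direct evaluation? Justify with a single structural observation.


Verdict: no special technique — nothing blocks direct substitution at 1: plug in and finish.


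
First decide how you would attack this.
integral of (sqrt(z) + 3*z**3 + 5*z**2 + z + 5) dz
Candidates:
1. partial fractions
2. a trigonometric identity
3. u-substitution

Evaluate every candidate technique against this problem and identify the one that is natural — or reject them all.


Verdict: no special technique — every term is a constant multiple of a power of z; term-wise power-rule integration needs no preliminary transformation.
- partial fractions: the expression is not a ratio of polynomials that decomposes further.
- a trigonometric identity: with no trigonometric functions present, identity rewriting has no target.
- u-substitution — no subexpression of the integrand serves as a whole-integral substitution inner — individual terms may offer their own, but none carries its derivative as a factor of the full integrand; a working change of variable would have to be constructed from outside the expression.


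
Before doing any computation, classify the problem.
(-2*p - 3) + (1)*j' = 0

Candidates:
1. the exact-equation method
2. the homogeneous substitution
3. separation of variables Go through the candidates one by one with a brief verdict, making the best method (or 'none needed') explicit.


Verdict: no special technique — the slope is a function of p alone, so integrate both sides directly.
- the exact-equation method: no dependence on the unknown anywhere: exactness is a label without content here.
- the homogeneous substitution — the slope does not depend on the ratio of the variables alone.
- separation of variables — any separation here is vacuous (nothing depends on the unknown); direct integration is the honest label.


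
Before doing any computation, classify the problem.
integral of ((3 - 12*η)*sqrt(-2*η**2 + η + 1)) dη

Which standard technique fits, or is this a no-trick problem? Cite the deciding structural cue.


Best approach: u-substitution — everything non-trivial happens through the inner expression -2*η**2 + η + 1, and its derivative accounts for the remaining factor up to a constant, so set u = -2*η**2 + η + 1.


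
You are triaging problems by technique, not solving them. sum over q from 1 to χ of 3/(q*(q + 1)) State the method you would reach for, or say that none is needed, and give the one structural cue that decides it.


Best approach: telescoping — 3/(q*(q + 1)) hides a difference of shifted reciprocals — decompose it and the middle of the sum vanishes.


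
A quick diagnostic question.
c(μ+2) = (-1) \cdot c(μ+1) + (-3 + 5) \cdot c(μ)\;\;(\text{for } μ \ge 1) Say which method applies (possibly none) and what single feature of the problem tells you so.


Best approach: the characteristic-root method — the recurrence is linear and homogeneous with constant coefficients, so the ansatz r^μ turns it into a polynomial equation for r.


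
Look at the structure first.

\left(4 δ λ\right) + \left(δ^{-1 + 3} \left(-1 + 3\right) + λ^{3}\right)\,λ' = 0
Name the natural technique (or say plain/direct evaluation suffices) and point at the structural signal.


Method: the exact-equation method — because the two cross partials coincide, the form is conservative as written — recover its potential in (δ, λ).


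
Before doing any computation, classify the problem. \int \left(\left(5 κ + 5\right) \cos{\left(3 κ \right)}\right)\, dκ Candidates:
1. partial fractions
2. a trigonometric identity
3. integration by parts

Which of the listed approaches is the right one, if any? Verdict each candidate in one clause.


Diagnosis: integration by parts — 5 κ + 5 dies after finitely many derivatives while \cos{\left(3 κ \right)} cycles under integration — the tabular/parts setup.
- partial fractions — there is no rational-function structure to decompose.
- a trigonometric identity — no even trigonometric power and no product of distinct frequencies to rewrite.
- integration by parts — applies; the problem has the shape this method handles.


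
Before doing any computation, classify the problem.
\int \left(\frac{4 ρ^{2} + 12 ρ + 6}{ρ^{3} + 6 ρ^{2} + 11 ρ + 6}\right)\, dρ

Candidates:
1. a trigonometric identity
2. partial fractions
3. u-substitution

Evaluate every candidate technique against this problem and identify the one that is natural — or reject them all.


Best approach: partial fractions — ρ^{3} + 6 ρ^{2} + 11 ρ + 6 splits into linear pieces, so the quotient is a sum of simple fractions — decompose before integrating.
- a trigonometric identity: with no trigonometric functions present, identity rewriting has no target.
- partial fractions — yes, a natural case for it.
- u-substitution — no subexpression of the integrand pairs with its own derivative as a factor — individual terms may offer their own substitutions, but any change of variable covering the whole integral would have to be constructed from outside the expression.


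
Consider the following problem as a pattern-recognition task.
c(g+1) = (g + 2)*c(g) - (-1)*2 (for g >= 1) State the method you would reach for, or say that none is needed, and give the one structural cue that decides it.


Diagnosis: a summation factor — rescale the sequence by the product of the weights g + 2 so far — the recurrence collapses to a plain running sum.


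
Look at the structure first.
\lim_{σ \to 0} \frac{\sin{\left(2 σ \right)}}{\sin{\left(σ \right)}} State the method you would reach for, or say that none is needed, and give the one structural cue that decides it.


Verdict: l'Hôpital's rule (0/0) — both numerator and denominator vanish at 0: the genuine 0/0 indeterminate that l'Hôpital exists for. A first-order expansion at the point is an equally standard path; the rule packages it.


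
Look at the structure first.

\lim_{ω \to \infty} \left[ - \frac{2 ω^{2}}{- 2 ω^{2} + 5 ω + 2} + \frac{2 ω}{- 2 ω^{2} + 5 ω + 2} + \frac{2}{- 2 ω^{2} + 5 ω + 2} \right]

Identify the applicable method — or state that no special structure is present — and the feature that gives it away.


Best approach: dominant-term comparison — growth-rate triage: the leading powers of ω decide the limit, everything else is noise. Viewed as a single quotient this is an ∞/∞ form — an at-infinity application of l'Hôpital's rule would also resolve it; comparing leading growth reads the answer without differentiating.


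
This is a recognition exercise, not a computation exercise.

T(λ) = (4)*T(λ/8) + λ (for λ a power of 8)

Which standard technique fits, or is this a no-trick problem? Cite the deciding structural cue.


Best approach: the master substitution — the argument shrinks by the factor 8, so measure the index on a logarithmic scale and the recursion becomes a shift.


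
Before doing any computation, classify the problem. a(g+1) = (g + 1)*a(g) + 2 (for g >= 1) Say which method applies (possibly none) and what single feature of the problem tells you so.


Diagnosis: a summation factor — first-order, linear, moving coefficient g + 1: the discrete analogue of an integrating factor handles it.


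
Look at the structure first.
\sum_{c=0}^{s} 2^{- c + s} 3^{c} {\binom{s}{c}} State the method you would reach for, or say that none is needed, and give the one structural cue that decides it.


Technique: the binomial theorem — the binomial coefficients weight matched powers of 3 and 2, which is exactly the expansion of a binomial power.


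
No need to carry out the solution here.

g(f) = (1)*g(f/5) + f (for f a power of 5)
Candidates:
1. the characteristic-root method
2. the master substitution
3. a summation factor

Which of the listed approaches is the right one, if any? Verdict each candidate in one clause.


Method: the master substitution — the index is divided (f/5), not shifted — substitute f = 5^m to straighten it into a shift recurrence.
- the characteristic-root method: a divided-index call is not the fixed-shift linear shape that characteristic roots solve.
- the master substitution — yes — fits the structure here.
- a summation factor: the recursion divides its index rather than shifting it — there is no previous-term chain for a summation factor to telescope.


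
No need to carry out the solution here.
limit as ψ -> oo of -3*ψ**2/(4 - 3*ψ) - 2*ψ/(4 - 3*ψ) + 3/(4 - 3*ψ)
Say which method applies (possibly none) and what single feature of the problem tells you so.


Technique: dominant-term comparison — as ψ grows, only the highest-degree terms matter — compare leading terms and read the limit off. As a single quotient, the ∞/∞ shape would yield to repeated differentiation as well — the growth comparison gets there in one look.


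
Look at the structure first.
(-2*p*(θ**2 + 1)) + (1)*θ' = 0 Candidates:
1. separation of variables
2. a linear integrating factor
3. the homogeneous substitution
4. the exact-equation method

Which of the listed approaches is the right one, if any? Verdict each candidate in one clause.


Technique: separation of variables — solved for the derivative, the right side splits multiplicatively into a function of each variable alone — divide and integrate each side.
- separation of variables: applies; the problem has the shape this method handles.
- a linear integrating factor: a nonlinear term in the unknown puts this outside the integrating-factor template.
- the homogeneous substitution — the slope does not depend on the ratio of the variables alone.
- the exact-equation method — exactness fails on the nose — the mixed partials do not match.


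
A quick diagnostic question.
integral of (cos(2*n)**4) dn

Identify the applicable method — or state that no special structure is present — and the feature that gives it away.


Method: a trigonometric identity — the even trigonometric power cos(2*n)**4 reduces by a double-angle identity before any integration is attempted.


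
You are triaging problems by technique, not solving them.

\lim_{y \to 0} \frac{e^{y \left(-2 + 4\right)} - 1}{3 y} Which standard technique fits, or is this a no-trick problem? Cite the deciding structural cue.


Technique: l'Hôpital's rule (0/0) — plug in 0: top and bottom both hit zero, so differentiate each and retry. A first-order expansion at the point is an equally standard path; the rule packages it.


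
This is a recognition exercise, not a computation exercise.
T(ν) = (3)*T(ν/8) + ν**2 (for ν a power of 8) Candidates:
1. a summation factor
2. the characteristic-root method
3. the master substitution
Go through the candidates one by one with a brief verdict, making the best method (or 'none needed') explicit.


Verdict: the master substitution — the argument ν/8 divides the index by 8; the standard ν = 8^m substitution converts it to a constant-shift recurrence.
- a summation factor — the recursion divides its index rather than shifting it — there is no previous-term chain for a summation factor to telescope.
- the characteristic-root method — the recursion divides its index rather than shifting it — outside the constant-shift family the root method covers.
- the master substitution: yes — fits the structure here.


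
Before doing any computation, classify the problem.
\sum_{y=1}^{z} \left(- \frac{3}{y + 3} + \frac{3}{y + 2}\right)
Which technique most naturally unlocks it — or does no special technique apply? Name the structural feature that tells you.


Diagnosis: telescoping — the summand is \frac{3}{y + 2} minus the same expression shifted by one, so consecutive terms cancel in pairs.


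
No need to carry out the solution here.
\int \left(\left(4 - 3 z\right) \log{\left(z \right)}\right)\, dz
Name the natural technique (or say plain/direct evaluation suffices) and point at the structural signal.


Diagnosis: integration by parts — the logarithm \log{\left(z \right)} wants to be differentiated, not integrated; parts makes that legal.


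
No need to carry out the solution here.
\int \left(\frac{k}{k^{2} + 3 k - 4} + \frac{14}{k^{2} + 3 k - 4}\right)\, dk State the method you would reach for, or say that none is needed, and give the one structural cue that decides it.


Verdict: partial fractions — a proper rational integrand over the factorable k^{2} + 3 k - 4: partial fractions reduce it to elementary pieces.


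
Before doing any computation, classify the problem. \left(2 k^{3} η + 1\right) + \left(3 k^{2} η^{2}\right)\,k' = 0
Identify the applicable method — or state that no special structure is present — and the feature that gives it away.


Method: the exact-equation method — 2 k^{3} η + 1 and 3 k^{2} η^{2} pass the exactness check on the nose, so no integrating factor in η or k is needed at all.


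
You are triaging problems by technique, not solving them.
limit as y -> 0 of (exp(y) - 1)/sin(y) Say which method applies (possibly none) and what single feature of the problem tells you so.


Verdict: l'Hôpital's rule (0/0) — plug in 0: top and bottom both hit zero, so differentiate each and retry. A local series expansion at the point resolves it as well; the rule is the packaged version of that step.


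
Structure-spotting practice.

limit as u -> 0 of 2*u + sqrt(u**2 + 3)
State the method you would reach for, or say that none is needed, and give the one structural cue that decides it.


Verdict: no special technique — the expression is continuous at the evaluation point — substitute directly; no indeterminate form appears.


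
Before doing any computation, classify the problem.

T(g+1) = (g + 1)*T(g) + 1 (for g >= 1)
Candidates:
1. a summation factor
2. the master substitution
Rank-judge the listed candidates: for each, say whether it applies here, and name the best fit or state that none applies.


Method: a summation factor — an index-dependent multiplier g + 1 rules out characteristic roots; a summation factor converts it to a pure difference.
- a summation factor — a fit — the right tool for this form.
- the master substitution: there is no divide-the-index recursive argument.


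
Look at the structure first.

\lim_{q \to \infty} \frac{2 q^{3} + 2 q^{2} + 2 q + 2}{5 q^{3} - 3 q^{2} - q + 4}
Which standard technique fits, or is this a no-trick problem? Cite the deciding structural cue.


Technique: dominant-term comparison — growth-rate triage: the leading powers of q decide the limit, everything else is noise. As a single quotient, the ∞/∞ shape would yield to repeated differentiation as well — the growth comparison gets there in one look.


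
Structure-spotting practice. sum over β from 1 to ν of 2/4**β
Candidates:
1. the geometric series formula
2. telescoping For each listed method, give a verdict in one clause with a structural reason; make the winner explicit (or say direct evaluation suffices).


Diagnosis: the geometric series formula — consecutive terms stand in a fixed index-free ratio — the geometric sum formula closes it.
- the geometric series formula — a fit — the right tool for this form.
- telescoping: computed from the summand as displayed, the partial sums build up without the pairwise collapse telescoping exploits.


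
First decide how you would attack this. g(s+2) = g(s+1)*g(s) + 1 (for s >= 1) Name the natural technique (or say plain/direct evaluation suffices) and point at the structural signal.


Verdict: no special technique — the new term depends nonlinearly on the old ones, which disqualifies every superposition-based technique.


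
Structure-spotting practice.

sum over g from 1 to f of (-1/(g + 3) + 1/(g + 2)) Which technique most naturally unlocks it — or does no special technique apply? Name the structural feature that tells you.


Best approach: telescoping — each term adds 1/(g + 2) and subtracts the same expression advanced one index; that subtracted piece cancels against the next term's added copy — only the boundary terms survive.


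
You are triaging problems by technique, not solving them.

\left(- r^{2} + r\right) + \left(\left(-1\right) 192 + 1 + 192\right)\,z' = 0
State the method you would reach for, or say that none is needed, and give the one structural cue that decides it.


Technique: no special technique — solved for the derivative, no z appears — this is antidifferentiation in r wearing ODE clothing.


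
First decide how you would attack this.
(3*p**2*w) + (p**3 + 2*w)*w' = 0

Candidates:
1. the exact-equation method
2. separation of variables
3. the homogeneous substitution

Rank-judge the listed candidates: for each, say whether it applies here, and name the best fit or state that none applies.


Technique: the exact-equation method — check exactness first: here it holds (3*p**2*w, p**3 + 2*w have matching cross partials), so no integrating factor is needed.
- the exact-equation method: a fit — the right tool for this form.
- separation of variables — the two dependences do not factor apart.
- the homogeneous substitution: the ratio of the variables does not determine the slope.


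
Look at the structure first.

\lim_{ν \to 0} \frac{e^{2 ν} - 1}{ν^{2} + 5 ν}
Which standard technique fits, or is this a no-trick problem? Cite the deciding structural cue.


Best approach: l'Hôpital's rule (0/0) — both numerator and denominator vanish at 0: the genuine 0/0 indeterminate that l'Hôpital exists for. One could equally expand both pieces locally and compare leading terms; the rule does that in one stroke.


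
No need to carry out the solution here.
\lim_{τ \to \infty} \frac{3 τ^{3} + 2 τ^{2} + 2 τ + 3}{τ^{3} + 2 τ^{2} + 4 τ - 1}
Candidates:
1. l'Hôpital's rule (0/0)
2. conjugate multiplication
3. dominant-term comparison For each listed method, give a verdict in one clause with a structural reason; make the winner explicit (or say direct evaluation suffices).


Verdict: dominant-term comparison — divide through by the highest power of τ; every lower-order term dies and the dominant terms decide the limit.
- l'Hôpital's rule (0/0) — as a single quotient the expression runs to ∞/∞ at the limit point — an at-infinity form of the rule would apply, though the leading-growth comparison is the direct reading.
- conjugate multiplication — no difference of divergent radicals appears, so rationalizing has nothing to cancel.
- dominant-term comparison — a fit — the right tool for this form.


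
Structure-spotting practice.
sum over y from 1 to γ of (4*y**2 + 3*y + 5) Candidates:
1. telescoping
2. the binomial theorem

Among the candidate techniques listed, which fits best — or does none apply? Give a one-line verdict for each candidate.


Technique: no special technique — with only polynomial terms in y present, the classical sum-of-powers identities are all you need.
- telescoping — computed from the summand as displayed, the partial sums build up without the pairwise collapse telescoping exploits.
- the binomial theorem: the terms lack the binomial-coefficient-weighted complementary-power pattern of an expansion.


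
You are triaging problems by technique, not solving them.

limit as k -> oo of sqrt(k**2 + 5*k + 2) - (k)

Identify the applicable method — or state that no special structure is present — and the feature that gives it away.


Technique: conjugate multiplication — both pieces blow up but their difference is finite; the conjugate trick rationalizes sqrt(k**2 + 5*k + 2) - k.


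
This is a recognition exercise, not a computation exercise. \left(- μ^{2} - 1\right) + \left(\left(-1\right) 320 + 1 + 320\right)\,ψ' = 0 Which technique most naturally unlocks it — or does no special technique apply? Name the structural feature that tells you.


Technique: no special technique — solved for the derivative, ψ never appears on the right — this is a direct integration in μ, not a differential-equations problem at heart.


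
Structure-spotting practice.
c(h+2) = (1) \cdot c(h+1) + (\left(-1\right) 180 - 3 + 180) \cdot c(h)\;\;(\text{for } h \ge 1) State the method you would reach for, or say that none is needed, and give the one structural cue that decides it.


Best approach: the characteristic-root method — try a geometric ansatz r^h: constant coefficients turn the recurrence into one polynomial equation in r.


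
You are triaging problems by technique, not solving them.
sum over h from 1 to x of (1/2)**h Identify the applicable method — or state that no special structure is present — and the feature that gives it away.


Technique: the geometric series formula — the ratio of consecutive terms is the constant 1/2, independent of the index — a geometric sum.


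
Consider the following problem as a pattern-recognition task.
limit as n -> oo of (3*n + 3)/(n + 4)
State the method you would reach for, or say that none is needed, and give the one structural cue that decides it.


Method: dominant-term comparison — at large n only the top-degree terms survive; compare the leading terms and the limit falls out. As a single quotient, the ∞/∞ shape would yield to repeated differentiation as well — the growth comparison gets there in one look.


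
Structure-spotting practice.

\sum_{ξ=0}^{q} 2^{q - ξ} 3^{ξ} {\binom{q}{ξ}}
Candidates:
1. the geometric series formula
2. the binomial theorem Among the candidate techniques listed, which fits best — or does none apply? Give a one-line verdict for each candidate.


Technique: the binomial theorem — the summand is term ξ of a binomial expansion in 3 and 2; the whole sum is a single power.
- the geometric series formula — the term-to-term ratio changes with the index, so the geometric formula cannot close it.
- the binomial theorem: a fit — the right tool for this form.


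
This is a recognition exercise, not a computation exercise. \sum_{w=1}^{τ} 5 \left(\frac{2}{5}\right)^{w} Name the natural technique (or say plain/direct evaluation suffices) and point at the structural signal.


Verdict: the geometric series formula — consecutive terms stand in a fixed index-free ratio — the geometric sum formula closes it.


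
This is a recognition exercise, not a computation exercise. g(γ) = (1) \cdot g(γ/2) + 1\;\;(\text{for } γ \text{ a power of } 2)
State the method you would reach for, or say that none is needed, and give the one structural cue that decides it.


Diagnosis: the master substitution — the argument shrinks by the factor 2, so measure the index on a logarithmic scale and the recursion becomes a shift.


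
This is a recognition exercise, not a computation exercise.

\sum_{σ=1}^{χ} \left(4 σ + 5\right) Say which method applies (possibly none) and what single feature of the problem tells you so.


Technique: no special technique — every summand is a constant multiple of a power of σ — apply the standard power-sum identities one degree at a time.


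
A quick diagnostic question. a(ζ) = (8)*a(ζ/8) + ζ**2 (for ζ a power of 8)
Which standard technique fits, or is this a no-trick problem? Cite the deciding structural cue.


Diagnosis: the master substitution — divide-the-index recursion (ζ/8 inside the call) straightens out once the index is rewritten as 8^m.


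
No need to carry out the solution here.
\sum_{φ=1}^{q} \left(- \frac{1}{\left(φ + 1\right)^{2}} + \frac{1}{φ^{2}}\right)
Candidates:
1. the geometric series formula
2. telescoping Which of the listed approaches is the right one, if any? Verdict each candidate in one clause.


Method: telescoping — spot the paired structure — each term adds \frac{1}{φ^{2}} and subtracts its successor value, which the next term restores: the definition of a telescoping chain.
- the geometric series formula — dividing successive terms gives an index-dependent quantity, not a constant.
- telescoping: yes, a natural case for it.


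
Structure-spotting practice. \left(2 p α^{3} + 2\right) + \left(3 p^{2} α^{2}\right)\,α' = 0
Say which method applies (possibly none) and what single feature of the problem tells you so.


Best approach: the exact-equation method — d/dα of 2 p α^{3} + 2 equals d/dp of 3 p^{2} α^{2}: the form is a total differential of one potential — integrate it exactly.


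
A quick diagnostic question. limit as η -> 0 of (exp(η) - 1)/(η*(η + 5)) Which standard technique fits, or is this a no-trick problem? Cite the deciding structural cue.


Method: l'Hôpital's rule (0/0) — numerator and denominator both vanish at 0 — a genuine 0/0 form, which is exactly when l'Hôpital applies. A first-order expansion at the point is an equally standard path; the rule packages it.


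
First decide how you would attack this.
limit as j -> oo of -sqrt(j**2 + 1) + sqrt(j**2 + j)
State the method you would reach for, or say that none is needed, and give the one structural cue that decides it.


Diagnosis: conjugate multiplication — sqrt(j**2 + j) and sqrt(j**2 + 1) both blow up, but their difference is tame once the conjugate rationalizes it.


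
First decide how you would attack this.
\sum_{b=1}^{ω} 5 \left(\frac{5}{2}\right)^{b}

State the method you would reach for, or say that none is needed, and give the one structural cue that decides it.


Diagnosis: the geometric series formula — each summand is the previous one scaled by \frac{5}{2}; that constant multiplier is itself the geometric structure.


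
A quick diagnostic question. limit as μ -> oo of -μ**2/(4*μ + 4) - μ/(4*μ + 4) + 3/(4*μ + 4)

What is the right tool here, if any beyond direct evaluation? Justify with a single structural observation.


Verdict: dominant-term comparison — as μ grows, only the highest-degree terms matter — compare leading terms and read the limit off. As a single quotient, the ∞/∞ shape would yield to repeated differentiation as well — the growth comparison gets there in one look.


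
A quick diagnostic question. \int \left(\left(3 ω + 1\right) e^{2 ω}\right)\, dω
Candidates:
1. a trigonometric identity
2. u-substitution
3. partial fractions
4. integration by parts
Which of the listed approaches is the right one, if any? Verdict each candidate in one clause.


Method: integration by parts — a polynomial 3 ω + 1 against the kernel e^{2 ω} is the signature bounded-ladder case for integration by parts.
- a trigonometric identity — no sine or cosine appears, so there is nothing for a trigonometric identity to act on.
- u-substitution — no subexpression of the integrand pairs with its own derivative as a factor — individual terms may offer their own substitutions, but any change of variable covering the whole integral would have to be constructed from outside the expression.
- partial fractions — the expression is not a ratio of polynomials that decomposes further.
- integration by parts — yes — fits the structure here.


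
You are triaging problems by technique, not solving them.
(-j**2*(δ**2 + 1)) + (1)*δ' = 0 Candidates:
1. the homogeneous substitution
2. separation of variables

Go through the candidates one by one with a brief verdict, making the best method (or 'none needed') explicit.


Method: separation of variables — the slope splits multiplicatively: j**2 carrying all j-dependence times δ**2 + 1 carrying all δ-dependence — separate and integrate.
- the homogeneous substitution: rescaling both variables together changes the slope, so no ratio substitution collapses it.
- separation of variables: yes, a natural case for it.


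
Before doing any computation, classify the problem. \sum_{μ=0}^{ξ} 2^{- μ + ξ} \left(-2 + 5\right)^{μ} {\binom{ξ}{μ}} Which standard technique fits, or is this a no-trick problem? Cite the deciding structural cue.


Verdict: the binomial theorem — the binomial coefficients weight matched powers of (-2 + 5) and 2, which is exactly the expansion of a binomial power.


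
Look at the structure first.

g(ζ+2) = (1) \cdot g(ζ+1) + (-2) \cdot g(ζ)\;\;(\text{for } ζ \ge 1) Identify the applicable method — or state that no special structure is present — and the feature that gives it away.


Method: the characteristic-root method — constant coefficients and linearity mean the ansatz r^ζ reduces it to solving the characteristic polynomial.


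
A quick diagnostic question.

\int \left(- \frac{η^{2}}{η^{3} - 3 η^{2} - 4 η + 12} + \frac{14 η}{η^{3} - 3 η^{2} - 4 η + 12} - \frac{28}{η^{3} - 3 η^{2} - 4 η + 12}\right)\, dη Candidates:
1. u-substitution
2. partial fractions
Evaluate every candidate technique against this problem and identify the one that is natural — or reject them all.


Diagnosis: partial fractions — the integrand is a proper rational function and its denominator η^{3} - 3 η^{2} - 4 η + 12 factors into distinct pieces, so it splits into simple fractions.
- u-substitution: no subexpression of the integrand pairs with its own derivative as a factor — individual terms may offer their own substitutions, but any change of variable covering the whole integral would have to be constructed from outside the expression.
- partial fractions: a fit — the right tool for this form.


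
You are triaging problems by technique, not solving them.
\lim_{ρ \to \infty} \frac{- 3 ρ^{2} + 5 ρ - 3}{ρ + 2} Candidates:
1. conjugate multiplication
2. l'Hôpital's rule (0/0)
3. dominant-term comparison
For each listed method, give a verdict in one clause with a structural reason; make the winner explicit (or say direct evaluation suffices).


Diagnosis: dominant-term comparison — at large ρ only the top-degree terms survive; compare the leading terms and the limit falls out.
- conjugate multiplication — no divergent radical difference is present for a conjugate pair to cancel.
- l'Hôpital's rule (0/0): as a single quotient the expression runs to ∞/∞ at the limit point — an at-infinity form of the rule would apply, though the leading-growth comparison is the direct reading.
- dominant-term comparison: a fit — the right tool for this form.


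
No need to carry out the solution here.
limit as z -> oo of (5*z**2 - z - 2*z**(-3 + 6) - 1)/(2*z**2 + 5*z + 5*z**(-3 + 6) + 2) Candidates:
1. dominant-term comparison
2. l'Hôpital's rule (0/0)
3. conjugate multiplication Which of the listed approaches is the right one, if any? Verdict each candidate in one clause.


Best approach: dominant-term comparison — divide by the highest power of z present: lower-order terms vanish and the dominant ratio remains.
- dominant-term comparison — yes — fits the structure here.
- l'Hôpital's rule (0/0) — no 0/0 form appears: written as one quotient, top and bottom both grow without bound, and the ratio is decided by their leading terms.
- conjugate multiplication: no divergent radical difference is present for a conjugate pair to cancel.


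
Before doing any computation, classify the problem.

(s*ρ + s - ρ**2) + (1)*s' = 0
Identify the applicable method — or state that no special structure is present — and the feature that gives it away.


Method: a linear integrating factor — the unknown enters only to the first power against a nonzero forcing term — the integrating-factor template applies directly.


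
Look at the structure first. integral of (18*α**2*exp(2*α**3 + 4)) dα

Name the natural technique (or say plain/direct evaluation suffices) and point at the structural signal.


Technique: u-substitution — structure check: outer function, inner expression 2*α**3 + 4, inner derivative as a factor — the classic u = 2*α**3 + 4 pattern.


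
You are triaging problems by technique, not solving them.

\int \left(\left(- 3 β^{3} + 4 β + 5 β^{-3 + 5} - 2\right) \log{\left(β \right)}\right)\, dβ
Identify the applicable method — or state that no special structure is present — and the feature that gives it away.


Technique: integration by parts — with u = \log{\left(β \right)} the logarithm disappears after one differentiation, leaving a power-rule integral.


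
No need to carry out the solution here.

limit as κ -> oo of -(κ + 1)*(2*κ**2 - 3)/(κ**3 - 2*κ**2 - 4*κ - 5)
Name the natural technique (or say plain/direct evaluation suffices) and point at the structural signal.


Verdict: dominant-term comparison — divide through by the highest power of κ; every lower-order term dies and the dominant terms decide the limit. Viewed as a single quotient this is an ∞/∞ form — an at-infinity application of l'Hôpital's rule would also resolve it; comparing leading growth reads the answer without differentiating.


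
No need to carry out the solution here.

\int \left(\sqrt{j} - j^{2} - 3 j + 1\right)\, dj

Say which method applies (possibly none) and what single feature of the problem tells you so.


Method: no special technique — a term-by-term power-rule job in j; no substitution or rearrangement earns its keep here.


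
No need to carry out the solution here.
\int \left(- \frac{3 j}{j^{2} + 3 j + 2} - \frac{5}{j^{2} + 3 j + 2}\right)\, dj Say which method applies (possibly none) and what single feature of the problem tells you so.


Method: partial fractions — each factor of j^{2} + 3 j + 2 owns one elementary piece of the integrand — separate them and integrate piecewise.


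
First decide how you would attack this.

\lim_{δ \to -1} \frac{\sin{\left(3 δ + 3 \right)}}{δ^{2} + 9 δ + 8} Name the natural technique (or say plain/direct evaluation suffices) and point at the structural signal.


Verdict: l'Hôpital's rule (0/0) — plug in -1: top and bottom both hit zero, so differentiate each and retry. One could equally expand both pieces locally and compare leading terms; the rule does that in one stroke.
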